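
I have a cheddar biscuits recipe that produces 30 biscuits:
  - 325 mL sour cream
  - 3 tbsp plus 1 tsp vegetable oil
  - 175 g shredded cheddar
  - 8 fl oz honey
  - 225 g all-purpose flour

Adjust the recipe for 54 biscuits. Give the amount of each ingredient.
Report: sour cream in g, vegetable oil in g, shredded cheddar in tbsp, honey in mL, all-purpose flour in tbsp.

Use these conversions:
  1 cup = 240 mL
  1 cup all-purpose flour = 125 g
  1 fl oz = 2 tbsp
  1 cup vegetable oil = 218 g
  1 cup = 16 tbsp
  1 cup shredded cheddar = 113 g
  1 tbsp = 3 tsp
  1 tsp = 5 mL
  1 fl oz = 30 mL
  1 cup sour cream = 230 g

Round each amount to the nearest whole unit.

Scaling factor: 54/30 = 9/5 = 1.8.
sour cream: 325 mL × 9/5 ÷ 240 mL/cup × 230 g/cup ≈ 561 g
vegetable oil: (3 tbsp + 1 tsp = 10/3 tbsp) × 9/5 ÷ 16 tbsp/cup × 218 g/cup ≈ 82 g
shredded cheddar: 175 g × 9/5 ÷ 113 g/cup × 16 tbsp/cup ≈ 45 tbsp
honey: 8 fl oz × 9/5 × 30 mL/fl oz = 432 mL
all-purpose flour: 225 g × 9/5 ÷ 125 g/cup × 16 tbsp/cup ≈ 52 tbsp

sour cream: 561 g; vegetable oil: 82 g; shredded cheddar: 45 tbsp; honey: 432 mL; all-purpose flour: 52 tbsp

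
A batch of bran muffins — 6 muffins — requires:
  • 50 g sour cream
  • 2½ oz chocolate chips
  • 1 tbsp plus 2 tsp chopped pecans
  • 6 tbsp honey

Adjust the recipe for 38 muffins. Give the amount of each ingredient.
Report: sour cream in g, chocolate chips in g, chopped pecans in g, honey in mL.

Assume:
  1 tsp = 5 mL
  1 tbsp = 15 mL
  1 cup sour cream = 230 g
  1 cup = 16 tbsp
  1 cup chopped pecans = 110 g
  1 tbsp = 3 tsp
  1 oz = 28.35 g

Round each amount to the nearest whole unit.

sour cream: 317 g; chocolate chips: 449 g; chopped pecans: 73 g; honey: 570 mL

Scaling factor: 38/6 = 19/3.
sour cream: 50 g × 19/3 ≈ 317 g
chocolate chips: 2.5 oz × 19/3 × 28.35 g/oz ≈ 449 g
chopped pecans: (1 tbsp + 2 tsp = 5/3 tbsp) × 19/3 ÷ 16 tbsp/cup × 110 g/cup ≈ 73 g
honey: 6 tbsp × 19/3 × 15 mL/tbsp = 570 mL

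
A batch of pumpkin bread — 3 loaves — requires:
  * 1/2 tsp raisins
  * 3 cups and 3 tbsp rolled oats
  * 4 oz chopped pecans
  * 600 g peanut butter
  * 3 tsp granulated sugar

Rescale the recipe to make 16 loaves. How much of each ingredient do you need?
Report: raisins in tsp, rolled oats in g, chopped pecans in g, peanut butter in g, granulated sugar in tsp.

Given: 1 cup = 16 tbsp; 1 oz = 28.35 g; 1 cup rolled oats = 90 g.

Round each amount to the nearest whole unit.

Scaling factor: 16/3.
raisins: 0.5 tsp × 16/3 ≈ 3 tsp
rolled oats: (3 cup + 3 tbsp = 3.1875 cup) × 16/3 × 90 g/cup = 1530 g
chopped pecans: 4 oz × 16/3 × 28.35 g/oz ≈ 605 g
peanut butter: 600 g × 16/3 = 3200 g
granulated sugar: 3 tsp × 16/3 = 16 tsp

raisins: 3 tsp; rolled oats: 1530 g; chopped pecans: 605 g; peanut butter: 3200 g; granulated sugar: 16 tsp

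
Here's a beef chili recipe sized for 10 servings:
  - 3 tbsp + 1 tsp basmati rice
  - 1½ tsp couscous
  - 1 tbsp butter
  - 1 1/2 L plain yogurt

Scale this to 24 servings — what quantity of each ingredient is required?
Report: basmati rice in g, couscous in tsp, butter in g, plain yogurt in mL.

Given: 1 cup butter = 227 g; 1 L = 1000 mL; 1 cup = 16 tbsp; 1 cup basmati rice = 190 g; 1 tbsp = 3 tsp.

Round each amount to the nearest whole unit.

Scaling factor: 24/10 = 12/5 = 2.4.
basmati rice: (3 tbsp + 1 tsp = 10/3 tbsp) × 12/5 ÷ 16 tbsp/cup × 190 g/cup = 95 g
couscous: 1.5 tsp × 12/5 ≈ 4 tsp
butter: 1 tbsp × 12/5 ÷ 16 tbsp/cup × 227 g/cup ≈ 34 g
plain yogurt: 1.5 L × 12/5 × 1000 mL/L = 3600 mL

basmati rice: 95 g; couscous: 4 tsp; butter: 34 g; plain yogurt: 3600 mL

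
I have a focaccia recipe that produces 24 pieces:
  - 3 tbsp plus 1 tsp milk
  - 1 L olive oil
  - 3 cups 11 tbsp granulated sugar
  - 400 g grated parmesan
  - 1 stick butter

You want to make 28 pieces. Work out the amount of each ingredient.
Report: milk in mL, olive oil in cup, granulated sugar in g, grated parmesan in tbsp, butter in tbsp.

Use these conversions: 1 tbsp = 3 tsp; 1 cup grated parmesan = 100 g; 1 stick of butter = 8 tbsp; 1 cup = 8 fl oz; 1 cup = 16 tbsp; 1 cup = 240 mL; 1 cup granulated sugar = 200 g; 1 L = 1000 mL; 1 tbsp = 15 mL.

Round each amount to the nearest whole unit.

milk: 58 mL; olive oil: 5 cup; granulated sugar: 860 g; grated parmesan: 75 tbsp; butter: 9 tbsp

Scaling factor: 28/24 = 7/6.
milk: (3 tbsp + 1 tsp = 10/3 tbsp) × 7/6 × 15 mL/tbsp ≈ 58 mL
olive oil: 1 L × 7/6 × 1000 mL/L ÷ 240 mL/cup ≈ 5 cup
granulated sugar: (3 cup + 11 tbsp = 3.6875 cup) × 7/6 × 200 g/cup ≈ 860 g
grated parmesan: 400 g × 7/6 ÷ 100 g/cup × 16 tbsp/cup ≈ 75 tbsp
butter: 1 stick × 7/6 × 8 tbsp/stick ≈ 9 tbsp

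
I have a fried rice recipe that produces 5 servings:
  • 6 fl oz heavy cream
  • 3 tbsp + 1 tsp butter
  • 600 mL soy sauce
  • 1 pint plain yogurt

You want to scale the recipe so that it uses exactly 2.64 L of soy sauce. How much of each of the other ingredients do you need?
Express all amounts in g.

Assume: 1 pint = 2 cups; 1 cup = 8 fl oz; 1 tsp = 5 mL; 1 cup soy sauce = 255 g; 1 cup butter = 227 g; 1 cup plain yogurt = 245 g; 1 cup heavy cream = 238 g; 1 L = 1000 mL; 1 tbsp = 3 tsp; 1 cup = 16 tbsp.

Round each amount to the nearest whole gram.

The original recipe has 0.6 L of soy sauce, so the scaling factor is 2.64 ÷ 0.6 = 22/5 = 4.4.
heavy cream: 6 fl oz × 22/5 ÷ 8 fl oz/cup × 238 g/cup ≈ 785 g
butter: (3 tbsp + 1 tsp = 10/3 tbsp) × 22/5 ÷ 16 tbsp/cup × 227 g/cup ≈ 208 g
plain yogurt: 1 pint × 22/5 × 2 cup/pint × 245 g/cup = 2156 g

heavy cream: 785 g; butter: 208 g; plain yogurt: 2156 g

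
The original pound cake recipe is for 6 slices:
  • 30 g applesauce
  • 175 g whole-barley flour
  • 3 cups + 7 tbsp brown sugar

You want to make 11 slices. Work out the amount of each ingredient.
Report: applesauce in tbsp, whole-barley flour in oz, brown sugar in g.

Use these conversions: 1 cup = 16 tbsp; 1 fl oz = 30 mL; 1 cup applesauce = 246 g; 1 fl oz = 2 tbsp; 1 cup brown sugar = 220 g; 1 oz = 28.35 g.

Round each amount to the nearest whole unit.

applesauce: 4 tbsp; whole-barley flour: 11 oz; brown sugar: 1386 g

Scaling factor: 11/6.
applesauce: 30 g × 11/6 ÷ 246 g/cup × 16 tbsp/cup ≈ 4 tbsp
whole-barley flour: 175 g × 11/6 ÷ 28.35 g/oz ≈ 11 oz
brown sugar: (3 cup + 7 tbsp = 3.4375 cup) × 11/6 × 220 g/cup ≈ 1386 g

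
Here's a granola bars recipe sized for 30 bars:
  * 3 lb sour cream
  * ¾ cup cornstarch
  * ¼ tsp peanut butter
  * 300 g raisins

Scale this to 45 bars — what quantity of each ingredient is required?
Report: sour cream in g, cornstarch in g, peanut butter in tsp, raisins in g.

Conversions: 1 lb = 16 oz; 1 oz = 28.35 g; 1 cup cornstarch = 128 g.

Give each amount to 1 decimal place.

sour cream: 2041.2 g; cornstarch: 144.0 g; peanut butter: 0.4 tsp; raisins: 450.0 g

Scaling factor: 45/30 = 3/2 = 1.5.
sour cream: 3 lb × 3/2 × 16 oz/lb × 28.35 g/oz = 2041.2 g
cornstarch: 0.75 cup × 3/2 × 128 g/cup = 144.0 g
peanut butter: 0.25 tsp × 3/2 ≈ 0.4 tsp
raisins: 300 g × 3/2 = 450.0 g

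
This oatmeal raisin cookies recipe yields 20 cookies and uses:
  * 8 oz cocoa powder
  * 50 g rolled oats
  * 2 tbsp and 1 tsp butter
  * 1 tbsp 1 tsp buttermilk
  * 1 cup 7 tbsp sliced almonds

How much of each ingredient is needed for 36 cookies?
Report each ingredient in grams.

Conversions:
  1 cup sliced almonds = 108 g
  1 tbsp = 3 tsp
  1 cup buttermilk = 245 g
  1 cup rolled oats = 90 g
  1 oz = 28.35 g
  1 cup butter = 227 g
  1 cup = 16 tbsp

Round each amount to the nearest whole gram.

cocoa powder: 408 g; rolled oats: 90 g; butter: 60 g; buttermilk: 37 g; sliced almonds: 279 g

Scaling factor: 36/20 = 9/5 = 1.8.
cocoa powder: 8 oz × 9/5 × 28.35 g/oz ≈ 408 g
rolled oats: 50 g × 9/5 = 90 g
butter: (2 tbsp + 1 tsp = 7/3 tbsp) × 9/5 ÷ 16 tbsp/cup × 227 g/cup ≈ 60 g
buttermilk: (1 tbsp + 1 tsp = 4/3 tbsp) × 9/5 ÷ 16 tbsp/cup × 245 g/cup ≈ 37 g
sliced almonds: (1 cup + 7 tbsp = 1.4375 cup) × 9/5 × 108 g/cup ≈ 279 g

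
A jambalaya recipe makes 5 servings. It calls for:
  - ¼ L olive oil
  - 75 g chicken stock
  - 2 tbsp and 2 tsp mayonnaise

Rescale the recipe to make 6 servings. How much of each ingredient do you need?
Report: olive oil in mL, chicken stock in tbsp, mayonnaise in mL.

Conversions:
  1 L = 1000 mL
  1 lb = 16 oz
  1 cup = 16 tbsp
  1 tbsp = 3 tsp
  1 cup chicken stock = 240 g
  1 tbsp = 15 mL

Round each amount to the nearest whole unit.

olive oil: 300 mL; chicken stock: 6 tbsp; mayonnaise: 48 mL

Scaling factor: 6/5 = 1.2.
olive oil: 0.25 L × 6/5 × 1000 mL/L = 300 mL
chicken stock: 75 g × 6/5 ÷ 240 g/cup × 16 tbsp/cup = 6 tbsp
mayonnaise: (2 tbsp + 2 tsp = 8/3 tbsp) × 6/5 × 15 mL/tbsp = 48 mL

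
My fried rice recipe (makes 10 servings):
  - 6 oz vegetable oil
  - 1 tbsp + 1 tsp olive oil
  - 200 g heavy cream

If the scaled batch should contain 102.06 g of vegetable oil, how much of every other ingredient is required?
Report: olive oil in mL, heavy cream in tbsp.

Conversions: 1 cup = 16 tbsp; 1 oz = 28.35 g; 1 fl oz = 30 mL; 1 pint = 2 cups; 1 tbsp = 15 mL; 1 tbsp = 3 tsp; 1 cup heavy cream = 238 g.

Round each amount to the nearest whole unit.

olive oil: 12 mL; heavy cream: 8 tbsp

The original recipe has 170.1 g of vegetable oil, so the scaling factor is 102.06 ÷ 170.1 = 3/5 = 0.6.
olive oil: (1 tbsp + 1 tsp = 4/3 tbsp) × 3/5 × 15 mL/tbsp = 12 mL
heavy cream: 200 g × 3/5 ÷ 238 g/cup × 16 tbsp/cup ≈ 8 tbsp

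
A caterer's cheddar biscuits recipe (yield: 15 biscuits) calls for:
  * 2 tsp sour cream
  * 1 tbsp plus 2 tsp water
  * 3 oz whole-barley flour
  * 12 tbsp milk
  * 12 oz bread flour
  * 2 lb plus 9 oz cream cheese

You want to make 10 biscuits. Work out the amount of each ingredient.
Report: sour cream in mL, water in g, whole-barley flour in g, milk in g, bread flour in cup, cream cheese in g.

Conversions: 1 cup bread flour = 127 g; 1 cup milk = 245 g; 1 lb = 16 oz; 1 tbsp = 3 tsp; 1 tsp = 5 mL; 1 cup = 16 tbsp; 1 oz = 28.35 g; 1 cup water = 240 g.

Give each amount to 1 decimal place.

Scaling factor: 10/15 = 2/3.
sour cream: 2 tsp × 2/3 × 5 mL/tsp ≈ 6.7 mL
water: (1 tbsp + 2 tsp = 5/3 tbsp) × 2/3 ÷ 16 tbsp/cup × 240 g/cup ≈ 16.7 g
whole-barley flour: 3 oz × 2/3 × 28.35 g/oz = 56.7 g
milk: 12 tbsp × 2/3 ÷ 16 tbsp/cup × 245 g/cup = 122.5 g
bread flour: 12 oz × 2/3 × 28.35 g/oz ÷ 127 g/cup ≈ 1.8 cup
cream cheese: (2 lb + 9 oz = 2.5625 lb) × 2/3 × 16 oz/lb × 28.35 g/oz = 774.9 g

sour cream: 6.7 mL; water: 16.7 g; whole-barley flour: 56.7 g; milk: 122.5 g; bread flour: 1.8 cup; cream cheese: 774.9 g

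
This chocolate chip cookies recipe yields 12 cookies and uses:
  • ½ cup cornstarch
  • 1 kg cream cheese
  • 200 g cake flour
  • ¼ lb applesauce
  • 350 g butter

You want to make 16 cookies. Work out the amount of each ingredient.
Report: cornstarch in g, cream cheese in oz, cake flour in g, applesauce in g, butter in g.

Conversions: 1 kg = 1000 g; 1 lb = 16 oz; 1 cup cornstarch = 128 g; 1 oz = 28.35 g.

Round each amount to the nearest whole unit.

cornstarch: 85 g; cream cheese: 47 oz; cake flour: 267 g; applesauce: 151 g; butter: 467 g

Scaling factor: 16/12 = 4/3.
cornstarch: 0.5 cup × 4/3 × 128 g/cup ≈ 85 g
cream cheese: 1 kg × 4/3 × 1000 g/kg ÷ 28.35 g/oz ≈ 47 oz
cake flour: 200 g × 4/3 ≈ 267 g
applesauce: 0.25 lb × 4/3 × 16 oz/lb × 28.35 g/oz ≈ 151 g
butter: 350 g × 4/3 ≈ 467 g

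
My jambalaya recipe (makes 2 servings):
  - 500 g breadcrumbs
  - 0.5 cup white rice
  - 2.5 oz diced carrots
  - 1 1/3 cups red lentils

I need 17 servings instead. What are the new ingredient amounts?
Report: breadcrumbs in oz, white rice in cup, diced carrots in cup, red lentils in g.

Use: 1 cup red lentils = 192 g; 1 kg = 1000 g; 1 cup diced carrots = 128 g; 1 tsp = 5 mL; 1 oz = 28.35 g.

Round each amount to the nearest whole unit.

Scaling factor: 17/2 = 8.5.
breadcrumbs: 500 g × 17/2 ÷ 28.35 g/oz ≈ 150 oz
white rice: 0.5 cup × 17/2 ≈ 4 cup
diced carrots: 2.5 oz × 17/2 × 28.35 g/oz ÷ 128 g/cup ≈ 5 cup
red lentils: 4/3 cup × 17/2 × 192 g/cup = 2176 g

breadcrumbs: 150 oz; white rice: 4 cup; diced carrots: 5 cup; red lentils: 2176 g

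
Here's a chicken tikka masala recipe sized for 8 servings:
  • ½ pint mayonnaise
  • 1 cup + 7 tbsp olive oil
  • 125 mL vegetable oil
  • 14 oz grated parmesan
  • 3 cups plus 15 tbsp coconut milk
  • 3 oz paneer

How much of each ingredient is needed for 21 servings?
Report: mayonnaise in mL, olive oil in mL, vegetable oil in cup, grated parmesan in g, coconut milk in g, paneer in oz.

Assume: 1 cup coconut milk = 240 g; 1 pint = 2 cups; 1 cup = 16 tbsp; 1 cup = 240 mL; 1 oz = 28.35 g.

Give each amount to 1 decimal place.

mayonnaise: 630.0 mL; olive oil: 905.6 mL; vegetable oil: 1.4 cup; grated parmesan: 1041.9 g; coconut milk: 2480.6 g; paneer: 7.9 oz

Scaling factor: 21/8 = 2.625.
mayonnaise: 0.5 pint × 21/8 × 2 cup/pint × 240 mL/cup = 630.0 mL
olive oil: (1 cup + 7 tbsp = 1.4375 cup) × 21/8 × 240 mL/cup ≈ 905.6 mL
vegetable oil: 125 mL × 21/8 ÷ 240 mL/cup ≈ 1.4 cup
grated parmesan: 14 oz × 21/8 × 28.35 g/oz ≈ 1041.9 g
coconut milk: (3 cup + 15 tbsp = 3.9375 cup) × 21/8 × 240 g/cup ≈ 2480.6 g
paneer: 3 oz × 21/8 ≈ 7.9 oz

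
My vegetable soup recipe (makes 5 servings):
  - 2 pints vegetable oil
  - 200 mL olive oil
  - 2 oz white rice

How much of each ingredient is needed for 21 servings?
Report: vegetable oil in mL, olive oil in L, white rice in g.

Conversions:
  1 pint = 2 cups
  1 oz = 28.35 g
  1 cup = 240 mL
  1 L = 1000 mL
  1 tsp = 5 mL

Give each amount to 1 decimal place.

vegetable oil: 4032.0 mL; olive oil: 0.8 L; white rice: 238.1 g

Scaling factor: 21/5 = 4.2.
vegetable oil: 2 pint × 21/5 × 2 cup/pint × 240 mL/cup = 4032.0 mL
olive oil: 200 mL × 21/5 ÷ 1000 mL/L ≈ 0.8 L
white rice: 2 oz × 21/5 × 28.35 g/oz ≈ 238.1 g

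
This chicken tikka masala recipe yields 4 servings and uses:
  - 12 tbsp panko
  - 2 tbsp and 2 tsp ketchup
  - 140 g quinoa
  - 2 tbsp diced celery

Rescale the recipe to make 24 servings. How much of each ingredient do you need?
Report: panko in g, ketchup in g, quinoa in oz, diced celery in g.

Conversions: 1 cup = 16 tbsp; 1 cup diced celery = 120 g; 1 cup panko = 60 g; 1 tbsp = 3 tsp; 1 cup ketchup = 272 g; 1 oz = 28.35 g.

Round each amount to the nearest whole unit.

panko: 270 g; ketchup: 272 g; quinoa: 30 oz; diced celery: 90 g

Scaling factor: 24/4 = 6.
panko: 12 tbsp × 6 ÷ 16 tbsp/cup × 60 g/cup = 270 g
ketchup: (2 tbsp + 2 tsp = 8/3 tbsp) × 6 ÷ 16 tbsp/cup × 272 g/cup = 272 g
quinoa: 140 g × 6 ÷ 28.35 g/oz ≈ 30 oz
diced celery: 2 tbsp × 6 ÷ 16 tbsp/cup × 120 g/cup = 90 g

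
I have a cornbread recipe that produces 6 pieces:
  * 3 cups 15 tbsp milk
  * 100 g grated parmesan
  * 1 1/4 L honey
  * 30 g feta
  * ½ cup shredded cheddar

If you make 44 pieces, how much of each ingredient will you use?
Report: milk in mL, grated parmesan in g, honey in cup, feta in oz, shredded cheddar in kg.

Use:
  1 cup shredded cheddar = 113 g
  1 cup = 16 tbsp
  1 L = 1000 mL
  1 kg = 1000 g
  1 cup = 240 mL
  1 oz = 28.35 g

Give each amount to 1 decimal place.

Scaling factor: 44/6 = 22/3.
milk: (3 cup + 15 tbsp = 3.9375 cup) × 22/3 × 240 mL/cup = 6930.0 mL
grated parmesan: 100 g × 22/3 ≈ 733.3 g
honey: 1.25 L × 22/3 × 1000 mL/L ÷ 240 mL/cup ≈ 38.2 cup
feta: 30 g × 22/3 ÷ 28.35 g/oz ≈ 7.8 oz
shredded cheddar: 0.5 cup × 22/3 × 113 g/cup ÷ 1000 g/kg ≈ 0.4 kg

milk: 6930.0 mL; grated parmesan: 733.3 g; honey: 38.2 cup; feta: 7.8 oz; shredded cheddar: 0.4 kg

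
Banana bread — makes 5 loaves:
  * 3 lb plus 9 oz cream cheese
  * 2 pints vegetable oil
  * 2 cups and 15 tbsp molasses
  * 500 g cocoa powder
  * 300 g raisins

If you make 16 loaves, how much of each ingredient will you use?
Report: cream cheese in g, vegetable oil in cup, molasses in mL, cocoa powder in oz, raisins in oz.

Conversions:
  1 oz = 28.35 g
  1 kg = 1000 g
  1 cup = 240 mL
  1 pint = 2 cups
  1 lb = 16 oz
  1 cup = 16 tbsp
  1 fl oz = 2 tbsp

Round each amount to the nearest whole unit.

Scaling factor: 16/5 = 3.2.
cream cheese: (3 lb + 9 oz = 3.5625 lb) × 16/5 × 16 oz/lb × 28.35 g/oz ≈ 5171 g
vegetable oil: 2 pint × 16/5 × 2 cup/pint ≈ 13 cup
molasses: (2 cup + 15 tbsp = 2.9375 cup) × 16/5 × 240 mL/cup = 2256 mL
cocoa powder: 500 g × 16/5 ÷ 28.35 g/oz ≈ 56 oz
raisins: 300 g × 16/5 ÷ 28.35 g/oz ≈ 34 oz

cream cheese: 5171 g; vegetable oil: 13 cup; molasses: 2256 mL; cocoa powder: 56 oz; raisins: 34 oz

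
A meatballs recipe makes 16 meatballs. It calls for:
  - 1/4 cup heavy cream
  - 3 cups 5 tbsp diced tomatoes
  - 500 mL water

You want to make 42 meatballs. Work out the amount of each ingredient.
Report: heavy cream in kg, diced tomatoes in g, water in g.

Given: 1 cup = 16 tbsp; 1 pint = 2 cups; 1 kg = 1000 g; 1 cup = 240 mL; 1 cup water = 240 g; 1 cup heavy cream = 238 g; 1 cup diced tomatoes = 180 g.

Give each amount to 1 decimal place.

heavy cream: 0.2 kg; diced tomatoes: 1565.2 g; water: 1312.5 g

Scaling factor: 42/16 = 21/8 = 2.625.
heavy cream: 0.25 cup × 21/8 × 238 g/cup ÷ 1000 g/kg ≈ 0.2 kg
diced tomatoes: (3 cup + 5 tbsp = 3.3125 cup) × 21/8 × 180 g/cup ≈ 1565.2 g
water: 500 mL × 21/8 ÷ 240 mL/cup × 240 g/cup = 1312.5 g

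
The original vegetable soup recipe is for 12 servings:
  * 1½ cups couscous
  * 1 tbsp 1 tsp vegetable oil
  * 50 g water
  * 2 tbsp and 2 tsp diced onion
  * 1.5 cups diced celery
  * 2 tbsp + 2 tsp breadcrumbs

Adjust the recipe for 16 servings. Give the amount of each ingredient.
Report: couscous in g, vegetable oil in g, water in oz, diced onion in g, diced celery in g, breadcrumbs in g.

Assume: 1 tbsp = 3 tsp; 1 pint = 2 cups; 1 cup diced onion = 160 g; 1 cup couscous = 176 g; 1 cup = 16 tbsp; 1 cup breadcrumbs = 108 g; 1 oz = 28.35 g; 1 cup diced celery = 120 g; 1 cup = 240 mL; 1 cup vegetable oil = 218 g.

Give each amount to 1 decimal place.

Scaling factor: 16/12 = 4/3.
couscous: 1.5 cup × 4/3 × 176 g/cup = 352.0 g
vegetable oil: (1 tbsp + 1 tsp = 4/3 tbsp) × 4/3 ÷ 16 tbsp/cup × 218 g/cup ≈ 24.2 g
water: 50 g × 4/3 ÷ 28.35 g/oz ≈ 2.4 oz
diced onion: (2 tbsp + 2 tsp = 8/3 tbsp) × 4/3 ÷ 16 tbsp/cup × 160 g/cup ≈ 35.6 g
diced celery: 1.5 cup × 4/3 × 120 g/cup = 240.0 g
breadcrumbs: (2 tbsp + 2 tsp = 8/3 tbsp) × 4/3 ÷ 16 tbsp/cup × 108 g/cup = 24.0 g

couscous: 352.0 g; vegetable oil: 24.2 g; water: 2.4 oz; diced onion: 35.6 g; diced celery: 240.0 g; breadcrumbs: 24.0 g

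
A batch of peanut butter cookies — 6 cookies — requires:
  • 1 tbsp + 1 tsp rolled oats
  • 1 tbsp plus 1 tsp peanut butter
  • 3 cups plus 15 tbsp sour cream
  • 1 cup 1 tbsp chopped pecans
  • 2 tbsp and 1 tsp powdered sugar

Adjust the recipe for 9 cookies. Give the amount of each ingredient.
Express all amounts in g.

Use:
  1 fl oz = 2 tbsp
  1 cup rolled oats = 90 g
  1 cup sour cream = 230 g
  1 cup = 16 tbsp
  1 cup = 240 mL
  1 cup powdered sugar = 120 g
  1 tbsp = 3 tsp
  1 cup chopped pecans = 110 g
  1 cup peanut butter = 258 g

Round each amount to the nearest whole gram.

Scaling factor: 9/6 = 3/2 = 1.5.
rolled oats: (1 tbsp + 1 tsp = 4/3 tbsp) × 3/2 ÷ 16 tbsp/cup × 90 g/cup ≈ 11 g
peanut butter: (1 tbsp + 1 tsp = 4/3 tbsp) × 3/2 ÷ 16 tbsp/cup × 258 g/cup ≈ 32 g
sour cream: (3 cup + 15 tbsp = 3.9375 cup) × 3/2 × 230 g/cup ≈ 1358 g
chopped pecans: (1 cup + 1 tbsp = 1.0625 cup) × 3/2 × 110 g/cup ≈ 175 g
powdered sugar: (2 tbsp + 1 tsp = 7/3 tbsp) × 3/2 ÷ 16 tbsp/cup × 120 g/cup ≈ 26 g

rolled oats: 11 g; peanut butter: 32 g; sour cream: 1358 g; chopped pecans: 175 g; powdered sugar: 26 g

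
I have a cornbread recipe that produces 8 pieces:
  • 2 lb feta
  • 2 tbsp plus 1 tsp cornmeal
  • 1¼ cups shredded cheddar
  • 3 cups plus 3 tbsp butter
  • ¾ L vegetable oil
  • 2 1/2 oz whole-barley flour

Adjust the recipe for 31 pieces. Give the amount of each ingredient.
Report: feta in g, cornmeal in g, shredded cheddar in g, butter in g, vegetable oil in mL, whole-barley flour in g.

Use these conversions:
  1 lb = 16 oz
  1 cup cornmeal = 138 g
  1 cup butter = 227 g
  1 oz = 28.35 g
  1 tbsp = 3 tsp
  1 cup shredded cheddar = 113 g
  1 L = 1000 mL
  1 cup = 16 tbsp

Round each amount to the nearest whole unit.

Scaling factor: 31/8 = 3.875.
feta: 2 lb × 31/8 × 16 oz/lb × 28.35 g/oz ≈ 3515 g
cornmeal: (2 tbsp + 1 tsp = 7/3 tbsp) × 31/8 ÷ 16 tbsp/cup × 138 g/cup ≈ 78 g
shredded cheddar: 1.25 cup × 31/8 × 113 g/cup ≈ 547 g
butter: (3 cup + 3 tbsp = 3.1875 cup) × 31/8 × 227 g/cup ≈ 2804 g
vegetable oil: 0.75 L × 31/8 × 1000 mL/L ≈ 2906 mL
whole-barley flour: 2.5 oz × 31/8 × 28.35 g/oz ≈ 275 g

feta: 3515 g; cornmeal: 78 g; shredded cheddar: 547 g; butter: 2804 g; vegetable oil: 2906 mL; whole-barley flour: 275 g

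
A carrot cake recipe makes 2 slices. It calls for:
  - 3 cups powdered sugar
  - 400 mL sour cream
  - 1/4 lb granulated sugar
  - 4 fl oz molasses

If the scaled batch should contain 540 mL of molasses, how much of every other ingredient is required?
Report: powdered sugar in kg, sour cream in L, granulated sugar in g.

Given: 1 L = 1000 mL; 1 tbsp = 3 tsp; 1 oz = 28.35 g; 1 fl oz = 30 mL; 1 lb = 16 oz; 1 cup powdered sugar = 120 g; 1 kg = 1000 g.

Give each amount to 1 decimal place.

The original recipe has 120 mL of molasses, so the scaling factor is 540 ÷ 120 = 9/2 = 4.5.
powdered sugar: 3 cup × 9/2 × 120 g/cup ÷ 1000 g/kg ≈ 1.6 kg
sour cream: 400 mL × 9/2 ÷ 1000 mL/L = 1.8 L
granulated sugar: 0.25 lb × 9/2 × 16 oz/lb × 28.35 g/oz = 510.3 g

powdered sugar: 1.6 kg; sour cream: 1.8 L; granulated sugar: 510.3 g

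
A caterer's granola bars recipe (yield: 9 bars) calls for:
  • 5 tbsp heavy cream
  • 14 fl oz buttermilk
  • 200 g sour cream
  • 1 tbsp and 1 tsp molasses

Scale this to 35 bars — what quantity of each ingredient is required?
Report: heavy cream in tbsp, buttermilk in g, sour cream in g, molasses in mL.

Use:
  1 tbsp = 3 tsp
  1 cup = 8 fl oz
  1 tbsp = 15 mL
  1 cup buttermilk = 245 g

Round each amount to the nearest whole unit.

heavy cream: 19 tbsp; buttermilk: 1667 g; sour cream: 778 g; molasses: 78 mL

Scaling factor: 35/9.
heavy cream: 5 tbsp × 35/9 ≈ 19 tbsp
buttermilk: 14 fl oz × 35/9 ÷ 8 fl oz/cup × 245 g/cup ≈ 1667 g
sour cream: 200 g × 35/9 ≈ 778 g
molasses: (1 tbsp + 1 tsp = 4/3 tbsp) × 35/9 × 15 mL/tbsp ≈ 78 mL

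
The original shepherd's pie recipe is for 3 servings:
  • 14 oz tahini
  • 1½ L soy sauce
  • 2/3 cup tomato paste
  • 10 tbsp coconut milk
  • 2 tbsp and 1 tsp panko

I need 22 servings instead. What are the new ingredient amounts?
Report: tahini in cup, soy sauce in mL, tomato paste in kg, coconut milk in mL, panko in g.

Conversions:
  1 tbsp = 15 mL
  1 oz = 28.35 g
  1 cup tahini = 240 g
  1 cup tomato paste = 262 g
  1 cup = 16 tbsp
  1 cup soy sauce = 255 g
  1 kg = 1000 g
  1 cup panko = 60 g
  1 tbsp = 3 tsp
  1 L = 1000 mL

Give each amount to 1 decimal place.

tahini: 12.1 cup; soy sauce: 11000.0 mL; tomato paste: 1.3 kg; coconut milk: 1100.0 mL; panko: 64.2 g

Scaling factor: 22/3.
tahini: 14 oz × 22/3 × 28.35 g/oz ÷ 240 g/cup ≈ 12.1 cup
soy sauce: 1.5 L × 22/3 × 1000 mL/L = 11000.0 mL
tomato paste: 2/3 cup × 22/3 × 262 g/cup ÷ 1000 g/kg ≈ 1.3 kg
coconut milk: 10 tbsp × 22/3 × 15 mL/tbsp = 1100.0 mL
panko: (2 tbsp + 1 tsp = 7/3 tbsp) × 22/3 ÷ 16 tbsp/cup × 60 g/cup ≈ 64.2 g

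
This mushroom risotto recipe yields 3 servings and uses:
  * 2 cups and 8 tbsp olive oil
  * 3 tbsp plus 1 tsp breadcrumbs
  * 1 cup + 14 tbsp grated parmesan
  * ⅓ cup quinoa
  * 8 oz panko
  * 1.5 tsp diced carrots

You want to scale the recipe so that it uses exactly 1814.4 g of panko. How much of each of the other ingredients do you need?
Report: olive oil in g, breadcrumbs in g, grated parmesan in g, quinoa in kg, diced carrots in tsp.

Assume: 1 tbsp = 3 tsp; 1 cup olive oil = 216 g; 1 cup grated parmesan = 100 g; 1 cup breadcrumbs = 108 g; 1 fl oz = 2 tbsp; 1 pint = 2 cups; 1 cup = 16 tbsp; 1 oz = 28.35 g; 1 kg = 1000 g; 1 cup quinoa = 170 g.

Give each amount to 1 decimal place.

olive oil: 4320.0 g; breadcrumbs: 180.0 g; grated parmesan: 1500.0 g; quinoa: 0.5 kg; diced carrots: 12.0 tsp

The original recipe has 226.8 g of panko, so the scaling factor is 1814.4 ÷ 226.8 = 8.
olive oil: (2 cup + 8 tbsp = 2.5 cup) × 8 × 216 g/cup = 4320.0 g
breadcrumbs: (3 tbsp + 1 tsp = 10/3 tbsp) × 8 ÷ 16 tbsp/cup × 108 g/cup = 180.0 g
grated parmesan: (1 cup + 14 tbsp = 1.875 cup) × 8 × 100 g/cup = 1500.0 g
quinoa: 1/3 cup × 8 × 170 g/cup ÷ 1000 g/kg ≈ 0.5 kg
diced carrots: 1.5 tsp × 8 = 12.0 tsp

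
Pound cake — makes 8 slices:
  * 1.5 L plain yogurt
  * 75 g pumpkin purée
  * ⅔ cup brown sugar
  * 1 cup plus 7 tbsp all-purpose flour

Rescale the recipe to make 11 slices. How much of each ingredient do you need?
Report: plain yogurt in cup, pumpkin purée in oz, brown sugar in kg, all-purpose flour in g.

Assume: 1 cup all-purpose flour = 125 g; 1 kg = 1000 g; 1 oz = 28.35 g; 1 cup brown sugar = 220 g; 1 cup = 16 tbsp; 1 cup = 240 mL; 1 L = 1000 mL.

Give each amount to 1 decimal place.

plain yogurt: 8.6 cup; pumpkin purée: 3.6 oz; brown sugar: 0.2 kg; all-purpose flour: 247.1 g

Scaling factor: 11/8 = 1.375.
plain yogurt: 1.5 L × 11/8 × 1000 mL/L ÷ 240 mL/cup ≈ 8.6 cup
pumpkin purée: 75 g × 11/8 ÷ 28.35 g/oz ≈ 3.6 oz
brown sugar: 2/3 cup × 11/8 × 220 g/cup ÷ 1000 g/kg ≈ 0.2 kg
all-purpose flour: (1 cup + 7 tbsp = 1.4375 cup) × 11/8 × 125 g/cup ≈ 247.1 g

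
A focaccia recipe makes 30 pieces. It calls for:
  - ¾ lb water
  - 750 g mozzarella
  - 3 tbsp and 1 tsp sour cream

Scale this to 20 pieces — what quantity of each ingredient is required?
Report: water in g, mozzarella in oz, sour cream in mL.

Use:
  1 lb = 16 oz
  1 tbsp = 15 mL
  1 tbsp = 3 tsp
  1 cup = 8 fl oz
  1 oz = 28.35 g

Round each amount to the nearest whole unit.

Scaling factor: 20/30 = 2/3.
water: 0.75 lb × 2/3 × 16 oz/lb × 28.35 g/oz ≈ 227 g
mozzarella: 750 g × 2/3 ÷ 28.35 g/oz ≈ 18 oz
sour cream: (3 tbsp + 1 tsp = 10/3 tbsp) × 2/3 × 15 mL/tbsp ≈ 33 mL

water: 227 g; mozzarella: 18 oz; sour cream: 33 mL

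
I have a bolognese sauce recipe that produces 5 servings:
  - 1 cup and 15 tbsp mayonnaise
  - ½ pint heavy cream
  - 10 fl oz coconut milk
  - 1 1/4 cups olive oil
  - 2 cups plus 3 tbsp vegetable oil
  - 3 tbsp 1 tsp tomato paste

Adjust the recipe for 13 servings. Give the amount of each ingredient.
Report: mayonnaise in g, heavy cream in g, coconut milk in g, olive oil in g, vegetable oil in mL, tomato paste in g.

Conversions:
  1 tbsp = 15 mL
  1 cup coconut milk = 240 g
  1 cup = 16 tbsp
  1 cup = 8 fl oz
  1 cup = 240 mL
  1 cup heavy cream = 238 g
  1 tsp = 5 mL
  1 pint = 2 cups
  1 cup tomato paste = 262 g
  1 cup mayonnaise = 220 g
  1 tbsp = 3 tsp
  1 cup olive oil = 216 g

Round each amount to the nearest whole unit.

Scaling factor: 13/5 = 2.6.
mayonnaise: (1 cup + 15 tbsp = 1.9375 cup) × 13/5 × 220 g/cup ≈ 1108 g
heavy cream: 0.5 pint × 13/5 × 2 cup/pint × 238 g/cup ≈ 619 g
coconut milk: 10 fl oz × 13/5 ÷ 8 fl oz/cup × 240 g/cup = 780 g
olive oil: 1.25 cup × 13/5 × 216 g/cup = 702 g
vegetable oil: (2 cup + 3 tbsp = 2.1875 cup) × 13/5 × 240 mL/cup = 1365 mL
tomato paste: (3 tbsp + 1 tsp = 10/3 tbsp) × 13/5 ÷ 16 tbsp/cup × 262 g/cup ≈ 142 g

mayonnaise: 1108 g; heavy cream: 619 g; coconut milk: 780 g; olive oil: 702 g; vegetable oil: 1365 mL; tomato paste: 142 g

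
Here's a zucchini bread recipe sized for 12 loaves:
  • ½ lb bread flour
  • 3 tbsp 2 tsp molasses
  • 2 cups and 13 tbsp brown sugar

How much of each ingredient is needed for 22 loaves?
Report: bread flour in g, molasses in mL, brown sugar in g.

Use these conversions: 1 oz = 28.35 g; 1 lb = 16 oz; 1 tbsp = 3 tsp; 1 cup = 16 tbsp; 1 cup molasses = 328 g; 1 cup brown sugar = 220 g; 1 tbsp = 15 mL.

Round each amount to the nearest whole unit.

Scaling factor: 22/12 = 11/6.
bread flour: 0.5 lb × 11/6 × 16 oz/lb × 28.35 g/oz ≈ 416 g
molasses: (3 tbsp + 2 tsp = 11/3 tbsp) × 11/6 × 15 mL/tbsp ≈ 101 mL
brown sugar: (2 cup + 13 tbsp = 2.8125 cup) × 11/6 × 220 g/cup ≈ 1134 g

bread flour: 416 g; molasses: 101 mL; brown sugar: 1134 g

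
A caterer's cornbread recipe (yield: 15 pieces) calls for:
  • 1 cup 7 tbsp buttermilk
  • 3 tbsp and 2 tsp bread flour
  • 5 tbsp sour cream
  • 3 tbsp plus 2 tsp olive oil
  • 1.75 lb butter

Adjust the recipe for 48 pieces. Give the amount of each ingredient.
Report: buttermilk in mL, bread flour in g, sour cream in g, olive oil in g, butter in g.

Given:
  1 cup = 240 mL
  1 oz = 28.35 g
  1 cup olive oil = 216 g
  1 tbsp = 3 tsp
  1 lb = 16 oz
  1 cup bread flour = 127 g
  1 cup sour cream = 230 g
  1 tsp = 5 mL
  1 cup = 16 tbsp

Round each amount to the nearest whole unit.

buttermilk: 1104 mL; bread flour: 93 g; sour cream: 230 g; olive oil: 158 g; butter: 2540 g

Scaling factor: 48/15 = 16/5 = 3.2.
buttermilk: (1 cup + 7 tbsp = 1.4375 cup) × 16/5 × 240 mL/cup = 1104 mL
bread flour: (3 tbsp + 2 tsp = 11/3 tbsp) × 16/5 ÷ 16 tbsp/cup × 127 g/cup ≈ 93 g
sour cream: 5 tbsp × 16/5 ÷ 16 tbsp/cup × 230 g/cup = 230 g
olive oil: (3 tbsp + 2 tsp = 11/3 tbsp) × 16/5 ÷ 16 tbsp/cup × 216 g/cup ≈ 158 g
butter: 1.75 lb × 16/5 × 16 oz/lb × 28.35 g/oz ≈ 2540 g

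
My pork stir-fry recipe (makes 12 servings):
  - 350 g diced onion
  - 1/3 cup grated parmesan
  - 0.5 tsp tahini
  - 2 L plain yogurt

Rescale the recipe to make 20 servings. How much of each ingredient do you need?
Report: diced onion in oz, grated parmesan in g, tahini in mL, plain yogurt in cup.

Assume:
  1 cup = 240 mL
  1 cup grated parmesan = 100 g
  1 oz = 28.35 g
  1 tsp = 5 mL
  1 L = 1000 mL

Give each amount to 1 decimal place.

Scaling factor: 20/12 = 5/3.
diced onion: 350 g × 5/3 ÷ 28.35 g/oz ≈ 20.6 oz
grated parmesan: 1/3 cup × 5/3 × 100 g/cup ≈ 55.6 g
tahini: 0.5 tsp × 5/3 × 5 mL/tsp ≈ 4.2 mL
plain yogurt: 2 L × 5/3 × 1000 mL/L ÷ 240 mL/cup ≈ 13.9 cup

diced onion: 20.6 oz; grated parmesan: 55.6 g; tahini: 4.2 mL; plain yogurt: 13.9 cup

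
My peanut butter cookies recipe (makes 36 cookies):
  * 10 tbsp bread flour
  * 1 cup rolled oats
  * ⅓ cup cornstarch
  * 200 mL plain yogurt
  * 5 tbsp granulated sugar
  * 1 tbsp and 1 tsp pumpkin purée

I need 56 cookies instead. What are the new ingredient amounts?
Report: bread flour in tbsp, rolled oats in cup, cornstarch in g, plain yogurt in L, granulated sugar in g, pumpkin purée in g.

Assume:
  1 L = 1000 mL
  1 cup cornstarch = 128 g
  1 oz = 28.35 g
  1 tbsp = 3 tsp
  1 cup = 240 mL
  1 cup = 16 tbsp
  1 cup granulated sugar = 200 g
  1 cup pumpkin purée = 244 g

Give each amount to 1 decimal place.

bread flour: 15.6 tbsp; rolled oats: 1.6 cup; cornstarch: 66.4 g; plain yogurt: 0.3 L; granulated sugar: 97.2 g; pumpkin purée: 31.6 g

Scaling factor: 56/36 = 14/9.
bread flour: 10 tbsp × 14/9 ≈ 15.6 tbsp
rolled oats: 1 cup × 14/9 ≈ 1.6 cup
cornstarch: 1/3 cup × 14/9 × 128 g/cup ≈ 66.4 g
plain yogurt: 200 mL × 14/9 ÷ 1000 mL/L ≈ 0.3 L
granulated sugar: 5 tbsp × 14/9 ÷ 16 tbsp/cup × 200 g/cup ≈ 97.2 g
pumpkin purée: (1 tbsp + 1 tsp = 4/3 tbsp) × 14/9 ÷ 16 tbsp/cup × 244 g/cup ≈ 31.6 g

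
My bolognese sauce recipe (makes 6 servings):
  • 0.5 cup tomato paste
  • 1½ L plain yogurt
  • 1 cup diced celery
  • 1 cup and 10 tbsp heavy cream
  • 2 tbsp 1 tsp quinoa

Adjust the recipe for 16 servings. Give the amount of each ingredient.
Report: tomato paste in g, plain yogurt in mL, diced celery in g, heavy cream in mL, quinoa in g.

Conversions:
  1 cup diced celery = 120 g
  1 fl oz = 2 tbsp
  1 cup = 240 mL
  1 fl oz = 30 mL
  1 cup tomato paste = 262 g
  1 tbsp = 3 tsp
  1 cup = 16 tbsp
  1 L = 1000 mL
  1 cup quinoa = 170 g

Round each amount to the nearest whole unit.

Scaling factor: 16/6 = 8/3.
tomato paste: 0.5 cup × 8/3 × 262 g/cup ≈ 349 g
plain yogurt: 1.5 L × 8/3 × 1000 mL/L = 4000 mL
diced celery: 1 cup × 8/3 × 120 g/cup = 320 g
heavy cream: (1 cup + 10 tbsp = 1.625 cup) × 8/3 × 240 mL/cup = 1040 mL
quinoa: (2 tbsp + 1 tsp = 7/3 tbsp) × 8/3 ÷ 16 tbsp/cup × 170 g/cup ≈ 66 g

tomato paste: 349 g; plain yogurt: 4000 mL; diced celery: 320 g; heavy cream: 1040 mL; quinoa: 66 g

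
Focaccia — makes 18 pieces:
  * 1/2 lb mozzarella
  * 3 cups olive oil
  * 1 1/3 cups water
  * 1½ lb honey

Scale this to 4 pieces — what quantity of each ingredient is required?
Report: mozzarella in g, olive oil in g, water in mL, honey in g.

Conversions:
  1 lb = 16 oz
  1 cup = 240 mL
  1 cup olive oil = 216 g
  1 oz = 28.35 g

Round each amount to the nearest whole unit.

mozzarella: 50 g; olive oil: 144 g; water: 71 mL; honey: 151 g

Scaling factor: 4/18 = 2/9.
mozzarella: 0.5 lb × 2/9 × 16 oz/lb × 28.35 g/oz ≈ 50 g
olive oil: 3 cup × 2/9 × 216 g/cup = 144 g
water: 4/3 cup × 2/9 × 240 mL/cup ≈ 71 mL
honey: 1.5 lb × 2/9 × 16 oz/lb × 28.35 g/oz ≈ 151 g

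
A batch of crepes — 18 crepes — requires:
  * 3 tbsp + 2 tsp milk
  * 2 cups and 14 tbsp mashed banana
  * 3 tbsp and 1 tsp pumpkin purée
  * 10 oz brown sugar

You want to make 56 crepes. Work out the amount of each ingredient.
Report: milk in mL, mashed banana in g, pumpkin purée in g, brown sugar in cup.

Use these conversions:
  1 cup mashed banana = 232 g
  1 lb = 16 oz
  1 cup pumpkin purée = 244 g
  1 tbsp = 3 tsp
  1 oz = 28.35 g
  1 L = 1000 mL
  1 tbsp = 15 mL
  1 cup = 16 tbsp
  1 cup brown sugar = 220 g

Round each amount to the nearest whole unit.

milk: 171 mL; mashed banana: 2075 g; pumpkin purée: 158 g; brown sugar: 4 cup

Scaling factor: 56/18 = 28/9.
milk: (3 tbsp + 2 tsp = 11/3 tbsp) × 28/9 × 15 mL/tbsp ≈ 171 mL
mashed banana: (2 cup + 14 tbsp = 2.875 cup) × 28/9 × 232 g/cup ≈ 2075 g
pumpkin purée: (3 tbsp + 1 tsp = 10/3 tbsp) × 28/9 ÷ 16 tbsp/cup × 244 g/cup ≈ 158 g
brown sugar: 10 oz × 28/9 × 28.35 g/oz ÷ 220 g/cup ≈ 4 cup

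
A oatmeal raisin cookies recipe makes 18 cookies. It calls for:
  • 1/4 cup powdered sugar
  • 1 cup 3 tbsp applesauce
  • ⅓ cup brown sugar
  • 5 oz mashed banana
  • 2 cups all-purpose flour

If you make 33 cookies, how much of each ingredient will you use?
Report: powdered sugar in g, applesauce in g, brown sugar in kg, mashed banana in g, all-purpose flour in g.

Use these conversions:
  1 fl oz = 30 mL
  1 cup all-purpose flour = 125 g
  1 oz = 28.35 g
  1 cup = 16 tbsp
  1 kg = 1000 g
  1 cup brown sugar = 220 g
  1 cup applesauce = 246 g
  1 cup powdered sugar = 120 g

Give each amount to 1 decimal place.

Scaling factor: 33/18 = 11/6.
powdered sugar: 0.25 cup × 11/6 × 120 g/cup = 55.0 g
applesauce: (1 cup + 3 tbsp = 1.1875 cup) × 11/6 × 246 g/cup ≈ 535.6 g
brown sugar: 1/3 cup × 11/6 × 220 g/cup ÷ 1000 g/kg ≈ 0.1 kg
mashed banana: 5 oz × 11/6 × 28.35 g/oz ≈ 259.9 g
all-purpose flour: 2 cup × 11/6 × 125 g/cup ≈ 458.3 g

powdered sugar: 55.0 g; applesauce: 535.6 g; brown sugar: 0.1 kg; mashed banana: 259.9 g; all-purpose flour: 458.3 g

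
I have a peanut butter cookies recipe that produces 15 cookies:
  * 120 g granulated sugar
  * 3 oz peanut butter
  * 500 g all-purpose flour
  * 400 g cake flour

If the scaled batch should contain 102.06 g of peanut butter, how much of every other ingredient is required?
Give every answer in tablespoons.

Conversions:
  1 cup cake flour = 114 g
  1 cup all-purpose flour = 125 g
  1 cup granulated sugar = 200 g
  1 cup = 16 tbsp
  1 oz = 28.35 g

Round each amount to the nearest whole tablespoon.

granulated sugar: 12 tbsp; all-purpose flour: 77 tbsp; cake flour: 67 tbsp

The original recipe has 85.05 g of peanut butter, so the scaling factor is 102.06 ÷ 85.05 = 6/5 = 1.2.
granulated sugar: 120 g × 6/5 ÷ 200 g/cup × 16 tbsp/cup ≈ 12 tbsp
all-purpose flour: 500 g × 6/5 ÷ 125 g/cup × 16 tbsp/cup ≈ 77 tbsp
cake flour: 400 g × 6/5 ÷ 114 g/cup × 16 tbsp/cup ≈ 67 tbsp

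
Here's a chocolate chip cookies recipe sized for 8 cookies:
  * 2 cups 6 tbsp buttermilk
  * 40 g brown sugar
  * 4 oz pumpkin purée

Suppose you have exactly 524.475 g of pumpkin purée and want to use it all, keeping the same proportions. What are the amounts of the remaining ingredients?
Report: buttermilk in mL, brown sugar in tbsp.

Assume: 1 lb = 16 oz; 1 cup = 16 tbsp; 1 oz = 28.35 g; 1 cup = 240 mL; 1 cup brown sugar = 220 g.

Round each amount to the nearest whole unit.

The original recipe has 113.4 g of pumpkin purée, so the scaling factor is 524.475 ÷ 113.4 = 37/8 = 4.625.
buttermilk: (2 cup + 6 tbsp = 2.375 cup) × 37/8 × 240 mL/cup ≈ 2636 mL
brown sugar: 40 g × 37/8 ÷ 220 g/cup × 16 tbsp/cup ≈ 13 tbsp

buttermilk: 2636 mL; brown sugar: 13 tbsp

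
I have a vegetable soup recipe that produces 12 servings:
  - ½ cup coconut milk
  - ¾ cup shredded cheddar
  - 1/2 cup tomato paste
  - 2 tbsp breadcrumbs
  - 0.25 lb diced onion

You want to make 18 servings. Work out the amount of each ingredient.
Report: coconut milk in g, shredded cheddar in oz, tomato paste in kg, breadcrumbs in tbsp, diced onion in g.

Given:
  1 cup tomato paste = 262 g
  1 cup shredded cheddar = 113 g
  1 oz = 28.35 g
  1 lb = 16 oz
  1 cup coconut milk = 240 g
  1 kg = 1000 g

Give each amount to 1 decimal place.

coconut milk: 180.0 g; shredded cheddar: 4.5 oz; tomato paste: 0.2 kg; breadcrumbs: 3.0 tbsp; diced onion: 170.1 g

Scaling factor: 18/12 = 3/2 = 1.5.
coconut milk: 0.5 cup × 3/2 × 240 g/cup = 180.0 g
shredded cheddar: 0.75 cup × 3/2 × 113 g/cup ÷ 28.35 g/oz ≈ 4.5 oz
tomato paste: 0.5 cup × 3/2 × 262 g/cup ÷ 1000 g/kg ≈ 0.2 kg
breadcrumbs: 2 tbsp × 3/2 = 3.0 tbsp
diced onion: 0.25 lb × 3/2 × 16 oz/lb × 28.35 g/oz = 170.1 g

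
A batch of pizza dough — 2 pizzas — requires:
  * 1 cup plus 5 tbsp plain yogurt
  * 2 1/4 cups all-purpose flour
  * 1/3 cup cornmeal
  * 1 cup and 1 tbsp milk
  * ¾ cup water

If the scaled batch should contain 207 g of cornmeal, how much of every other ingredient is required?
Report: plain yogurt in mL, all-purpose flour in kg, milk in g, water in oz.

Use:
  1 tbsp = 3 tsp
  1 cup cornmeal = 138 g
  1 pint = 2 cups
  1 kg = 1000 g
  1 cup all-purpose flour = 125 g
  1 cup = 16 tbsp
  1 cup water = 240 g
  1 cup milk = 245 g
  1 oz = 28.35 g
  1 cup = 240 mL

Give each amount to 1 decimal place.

plain yogurt: 1417.5 mL; all-purpose flour: 1.3 kg; milk: 1171.4 g; water: 28.6 oz

The original recipe has 46 g of cornmeal, so the scaling factor is 207 ÷ 46 = 9/2 = 4.5.
plain yogurt: (1 cup + 5 tbsp = 1.3125 cup) × 9/2 × 240 mL/cup = 1417.5 mL
all-purpose flour: 2.25 cup × 9/2 × 125 g/cup ÷ 1000 g/kg ≈ 1.3 kg
milk: (1 cup + 1 tbsp = 1.0625 cup) × 9/2 × 245 g/cup ≈ 1171.4 g
water: 0.75 cup × 9/2 × 240 g/cup ÷ 28.35 g/oz ≈ 28.6 oz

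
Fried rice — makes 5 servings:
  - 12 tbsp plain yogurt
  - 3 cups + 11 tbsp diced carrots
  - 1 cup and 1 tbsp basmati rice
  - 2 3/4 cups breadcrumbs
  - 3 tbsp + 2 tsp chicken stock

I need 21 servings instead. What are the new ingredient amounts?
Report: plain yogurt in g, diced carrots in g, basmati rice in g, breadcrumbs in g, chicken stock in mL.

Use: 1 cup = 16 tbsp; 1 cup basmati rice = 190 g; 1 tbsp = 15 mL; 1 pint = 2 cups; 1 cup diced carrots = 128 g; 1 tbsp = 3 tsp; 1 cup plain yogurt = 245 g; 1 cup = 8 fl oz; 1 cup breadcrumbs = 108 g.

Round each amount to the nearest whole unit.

Scaling factor: 21/5 = 4.2.
plain yogurt: 12 tbsp × 21/5 ÷ 16 tbsp/cup × 245 g/cup ≈ 772 g
diced carrots: (3 cup + 11 tbsp = 3.6875 cup) × 21/5 × 128 g/cup ≈ 1982 g
basmati rice: (1 cup + 1 tbsp = 1.0625 cup) × 21/5 × 190 g/cup ≈ 848 g
breadcrumbs: 2.75 cup × 21/5 × 108 g/cup ≈ 1247 g
chicken stock: (3 tbsp + 2 tsp = 11/3 tbsp) × 21/5 × 15 mL/tbsp = 231 mL

plain yogurt: 772 g; diced carrots: 1982 g; basmati rice: 848 g; breadcrumbs: 1247 g; chicken stock: 231 mL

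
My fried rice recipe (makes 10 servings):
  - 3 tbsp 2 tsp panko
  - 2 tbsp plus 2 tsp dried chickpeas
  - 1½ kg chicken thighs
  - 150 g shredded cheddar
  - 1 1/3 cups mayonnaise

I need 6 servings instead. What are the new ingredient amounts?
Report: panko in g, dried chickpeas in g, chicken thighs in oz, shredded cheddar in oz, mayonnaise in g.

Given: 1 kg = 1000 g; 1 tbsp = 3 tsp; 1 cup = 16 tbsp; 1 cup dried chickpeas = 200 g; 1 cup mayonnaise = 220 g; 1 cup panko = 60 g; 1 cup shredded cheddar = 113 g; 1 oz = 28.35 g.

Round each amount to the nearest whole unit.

panko: 8 g; dried chickpeas: 20 g; chicken thighs: 32 oz; shredded cheddar: 3 oz; mayonnaise: 176 g

Scaling factor: 6/10 = 3/5 = 0.6.
panko: (3 tbsp + 2 tsp = 11/3 tbsp) × 3/5 ÷ 16 tbsp/cup × 60 g/cup ≈ 8 g
dried chickpeas: (2 tbsp + 2 tsp = 8/3 tbsp) × 3/5 ÷ 16 tbsp/cup × 200 g/cup = 20 g
chicken thighs: 1.5 kg × 3/5 × 1000 g/kg ÷ 28.35 g/oz ≈ 32 oz
shredded cheddar: 150 g × 3/5 ÷ 28.35 g/oz ≈ 3 oz
mayonnaise: 4/3 cup × 3/5 × 220 g/cup = 176 g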